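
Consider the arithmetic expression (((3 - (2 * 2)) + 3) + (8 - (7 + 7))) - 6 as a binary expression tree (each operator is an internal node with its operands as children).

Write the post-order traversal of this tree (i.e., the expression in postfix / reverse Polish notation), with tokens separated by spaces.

Post-order on an expression tree gives postfix notation: for each operator, emit left operand, right operand, then the operator.

3 2 2 * - 3 + 8 7 7 + - + 6 -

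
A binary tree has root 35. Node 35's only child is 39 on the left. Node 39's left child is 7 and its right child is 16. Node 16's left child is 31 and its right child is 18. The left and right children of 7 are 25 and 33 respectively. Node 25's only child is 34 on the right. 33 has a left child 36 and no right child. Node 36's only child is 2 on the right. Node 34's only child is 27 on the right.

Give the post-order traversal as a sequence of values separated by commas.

27, 34, 25, 2, 36, 33, 7, 31, 18, 16, 39, 35

Post-order visits the left subtree, then the right subtree, then the node.
At 35: go left to 39.
  At 39: go left to 7.
    At 7: go left to 25.
      At 25: no left child.
      At 25: go right to 34.
        At 34: no left child.
        At 34: go right to 27.
          27 is a leaf — visit 27.
        Visit 34.
      Visit 25.
    At 7: go right to 33.
      At 33: go left to 36.
        At 36: no left child.
        At 36: go right to 2.
          2 is a leaf — visit 2.
        Visit 36.
      At 33: no right child.
      Visit 33.
    Visit 7.
  At 39: go right to 16.
    At 16: go left to 31.
      31 is a leaf — visit 31.
    At 16: go right to 18.
      18 is a leaf — visit 18.
    Visit 16.
  Visit 39.
At 35: no right child.
Visit 35.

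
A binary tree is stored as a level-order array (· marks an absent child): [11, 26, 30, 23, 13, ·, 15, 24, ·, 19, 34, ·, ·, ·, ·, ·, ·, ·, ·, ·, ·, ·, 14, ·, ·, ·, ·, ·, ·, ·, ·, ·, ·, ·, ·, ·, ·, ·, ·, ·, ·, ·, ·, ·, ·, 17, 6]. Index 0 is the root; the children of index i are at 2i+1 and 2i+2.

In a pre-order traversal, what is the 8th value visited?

Pre-order visits the node, then its left subtree, then its right subtree.
Visit 11.
At 11: go left to 26.
  Visit 26.
  At 26: go left to 23.
    Visit 23.
    At 23: go left to 24.
      24 is a leaf — visit 24.
    At 23: no right child.
  At 26: go right to 13.
    Visit 13.
    At 13: go left to 19.
      19 is a leaf — visit 19.
    At 13: go right to 34.
      Visit 34.
      At 34: no left child.
      At 34: go right to 14.
        Visit 14.
        At 14: go left to 17.
          17 is a leaf — visit 17.
        At 14: go right to 6.
          6 is a leaf — visit 6.
At 11: go right to 30.
  Visit 30.
  At 30: no left child.
  At 30: go right to 15.
    15 is a leaf — visit 15.
Full pre-order sequence: 11, 26, 23, 24, 13, 19, 34, 14, 17, 6, 30, 15.

14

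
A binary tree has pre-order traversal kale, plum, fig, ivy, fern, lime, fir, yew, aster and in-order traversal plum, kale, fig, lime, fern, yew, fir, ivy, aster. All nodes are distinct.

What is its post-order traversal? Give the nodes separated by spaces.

The first element of pre-order is the root; it splits in-order into left and right subtrees.
Root kale: left subtree has 1 node {plum}, right has 7 {fig, lime, fern, yew, fir, ivy, aster}.
  Root fig: left subtree has 0 nodes { }, right has 6 {lime, fern, yew, fir, ivy, aster}.
    Root ivy: left subtree has 4 nodes {lime, fern, yew, fir}, right has 1 {aster}.
      Root fern: left subtree has 1 node {lime}, right has 2 {yew, fir}.
        Root fir: left subtree has 1 node {yew}, right has 0 { }.

plum lime yew fir fern aster ivy fig kale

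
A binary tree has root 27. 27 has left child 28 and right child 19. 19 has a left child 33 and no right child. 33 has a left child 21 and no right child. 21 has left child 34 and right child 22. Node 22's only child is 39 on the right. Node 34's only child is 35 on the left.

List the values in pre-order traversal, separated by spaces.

27 28 19 33 21 34 35 22 39

Pre-order visits the node, then its left subtree, then its right subtree.
Visit 27.
At 27: go left to 28.
  28 is a leaf — visit 28.
At 27: go right to 19.
  Visit 19.
  At 19: go left to 33.
    Visit 33.
    At 33: go left to 21.
      Visit 21.
      At 21: go left to 34.
        Visit 34.
        At 34: go left to 35.
          35 is a leaf — visit 35.
        At 34: no right child.
      At 21: go right to 22.
        Visit 22.
        At 22: no left child.
        At 22: go right to 39.
          39 is a leaf — visit 39.
    At 33: no right child.
  At 19: no right child.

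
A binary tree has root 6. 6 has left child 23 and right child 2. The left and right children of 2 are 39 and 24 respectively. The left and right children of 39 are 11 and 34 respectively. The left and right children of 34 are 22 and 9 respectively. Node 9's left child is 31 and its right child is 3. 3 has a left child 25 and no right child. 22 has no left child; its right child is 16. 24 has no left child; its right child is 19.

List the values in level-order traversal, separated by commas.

Level-order visits nodes level by level from the root, left to right within each level.
Level 0: 6
Level 1: 23, 2
Level 2: 39, 24
Level 3: 11, 34, 19
Level 4: 22, 9
Level 5: 16, 31, 3
Level 6: 25

6, 23, 2, 39, 24, 11, 34, 19, 22, 9, 16, 31, 3, 25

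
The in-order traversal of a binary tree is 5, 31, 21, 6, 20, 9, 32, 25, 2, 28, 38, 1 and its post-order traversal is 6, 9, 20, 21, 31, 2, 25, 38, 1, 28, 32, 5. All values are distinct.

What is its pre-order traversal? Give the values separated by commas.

The last element of post-order is the root; it splits in-order into left and right subtrees.
Root 5: left subtree has 0 nodes { }, right has 11 {31, 21, 6, 20, 9, 32, 25, 2, 28, 38, 1}.
  Root 32: left subtree has 5 nodes {31, 21, 6, 20, 9}, right has 5 {25, 2, 28, 38, 1}.
    Root 31: left subtree has 0 nodes { }, right has 4 {21, 6, 20, 9}.
      Root 21: left subtree has 0 nodes { }, right has 3 {6, 20, 9}.
        Root 20: left subtree has 1 node {6}, right has 1 {9}.
    Root 28: left subtree has 2 nodes {25, 2}, right has 2 {38, 1}.
      Root 25: left subtree has 0 nodes { }, right has 1 {2}.
      Root 1: left subtree has 1 node {38}, right has 0 { }.

5, 32, 31, 21, 20, 6, 9, 28, 25, 2, 1, 38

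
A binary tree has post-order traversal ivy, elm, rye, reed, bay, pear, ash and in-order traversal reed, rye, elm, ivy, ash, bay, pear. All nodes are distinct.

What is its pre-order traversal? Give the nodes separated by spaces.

ash reed rye elm ivy pear bay

The last element of post-order is the root; it splits in-order into left and right subtrees.
Root ash: left subtree has 4 nodes {reed, rye, elm, ivy}, right has 2 {bay, pear}.
  Root reed: left subtree has 0 nodes { }, right has 3 {rye, elm, ivy}.
    Root rye: left subtree has 0 nodes { }, right has 2 {elm, ivy}.
      Root elm: left subtree has 0 nodes { }, right has 1 {ivy}.
  Root pear: left subtree has 1 node {bay}, right has 0 { }.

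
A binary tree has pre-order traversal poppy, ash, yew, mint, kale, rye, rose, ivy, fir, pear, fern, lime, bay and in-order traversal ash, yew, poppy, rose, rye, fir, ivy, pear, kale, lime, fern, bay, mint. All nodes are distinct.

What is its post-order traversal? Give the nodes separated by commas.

yew, ash, rose, fir, pear, ivy, rye, lime, bay, fern, kale, mint, poppy

The first element of pre-order is the root; it splits in-order into left and right subtrees.
Root poppy: left subtree has 2 nodes {ash, yew}, right has 10 {rose, rye, fir, ivy, pear, kale, lime, fern, bay, mint}.
  Root ash: left subtree has 0 nodes { }, right has 1 {yew}.
  Root mint: left subtree has 9 nodes {rose, rye, fir, ivy, pear, kale, lime, fern, bay}, right has 0 { }.
    Root kale: left subtree has 5 nodes {rose, rye, fir, ivy, pear}, right has 3 {lime, fern, bay}.
      Root rye: left subtree has 1 node {rose}, right has 3 {fir, ivy, pear}.
        Root ivy: left subtree has 1 node {fir}, right has 1 {pear}.
      Root fern: left subtree has 1 node {lime}, right has 1 {bay}.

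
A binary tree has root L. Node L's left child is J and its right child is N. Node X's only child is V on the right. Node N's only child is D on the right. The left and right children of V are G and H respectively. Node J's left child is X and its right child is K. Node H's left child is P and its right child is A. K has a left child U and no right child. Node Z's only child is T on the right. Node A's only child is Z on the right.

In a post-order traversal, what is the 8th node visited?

X

Post-order visits the left subtree, then the right subtree, then the node.
At L: go left to J.
  At J: go left to X.
    At X: no left child.
    At X: go right to V.
      At V: go left to G.
        G is a leaf — visit G.
      At V: go right to H.
        At H: go left to P.
          P is a leaf — visit P.
        At H: go right to A.
          At A: no left child.
          At A: go right to Z.
            At Z: no left child.
            At Z: go right to T.
              T is a leaf — visit T.
            Visit Z.
          Visit A.
        Visit H.
      Visit V.
    Visit X.
  At J: go right to K.
    At K: go left to U.
      U is a leaf — visit U.
    At K: no right child.
    Visit K.
  Visit J.
At L: go right to N.
  At N: no left child.
  At N: go right to D.
    D is a leaf — visit D.
  Visit N.
Visit L.
Full post-order sequence: G, P, T, Z, A, H, V, X, U, K, J, D, N, L.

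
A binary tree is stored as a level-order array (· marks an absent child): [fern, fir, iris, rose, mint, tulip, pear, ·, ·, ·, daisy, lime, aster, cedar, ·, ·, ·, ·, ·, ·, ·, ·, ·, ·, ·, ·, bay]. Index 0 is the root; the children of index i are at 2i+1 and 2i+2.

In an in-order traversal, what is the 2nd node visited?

fir

In-order visits the left subtree, then the node, then the right subtree.
At fern: go left to fir.
  At fir: go left to rose.
    rose is a leaf — visit rose.
  Visit fir.
  At fir: go right to mint.
    At mint: no left child.
    Visit mint.
    At mint: go right to daisy.
      daisy is a leaf — visit daisy.
Visit fern.
At fern: go right to iris.
  At iris: go left to tulip.
    At tulip: go left to lime.
      lime is a leaf — visit lime.
    Visit tulip.
    At tulip: go right to aster.
      At aster: no left child.
      Visit aster.
      At aster: go right to bay.
        bay is a leaf — visit bay.
  Visit iris.
  At iris: go right to pear.
    At pear: go left to cedar.
      cedar is a leaf — visit cedar.
    Visit pear.
    At pear: no right child.
Full in-order sequence: rose, fir, mint, daisy, fern, lime, tulip, aster, bay, iris, cedar, pear.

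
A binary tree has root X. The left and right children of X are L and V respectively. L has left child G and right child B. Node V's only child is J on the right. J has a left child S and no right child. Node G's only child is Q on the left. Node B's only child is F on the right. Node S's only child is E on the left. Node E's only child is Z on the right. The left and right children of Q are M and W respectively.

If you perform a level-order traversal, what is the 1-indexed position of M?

Level-order visits nodes level by level from the root, left to right within each level.
Level 0: X
Level 1: L, V
Level 2: G, B, J
Level 3: Q, F, S
Level 4: M, W, E
Level 5: Z
Full level-order sequence: X, L, V, G, B, J, Q, F, S, M, W, E, Z.

10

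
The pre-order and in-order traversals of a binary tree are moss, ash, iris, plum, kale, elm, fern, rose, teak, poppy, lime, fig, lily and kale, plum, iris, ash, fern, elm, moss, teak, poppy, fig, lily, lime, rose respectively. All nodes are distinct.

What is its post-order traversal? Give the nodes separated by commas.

kale, plum, iris, fern, elm, ash, lily, fig, lime, poppy, teak, rose, moss

The first element of pre-order is the root; it splits in-order into left and right subtrees.
Root moss: left subtree has 6 nodes {kale, plum, iris, ash, fern, elm}, right has 6 {teak, poppy, fig, lily, lime, rose}.
  Root ash: left subtree has 3 nodes {kale, plum, iris}, right has 2 {fern, elm}.
    Root iris: left subtree has 2 nodes {kale, plum}, right has 0 { }.
      Root plum: left subtree has 1 node {kale}, right has 0 { }.
    Root elm: left subtree has 1 node {fern}, right has 0 { }.
  Root rose: left subtree has 5 nodes {teak, poppy, fig, lily, lime}, right has 0 { }.
    Root teak: left subtree has 0 nodes { }, right has 4 {poppy, fig, lily, lime}.
      Root poppy: left subtree has 0 nodes { }, right has 3 {fig, lily, lime}.
        Root lime: left subtree has 2 nodes {fig, lily}, right has 0 { }.
          Root fig: left subtree has 0 nodes { }, right has 1 {lily}.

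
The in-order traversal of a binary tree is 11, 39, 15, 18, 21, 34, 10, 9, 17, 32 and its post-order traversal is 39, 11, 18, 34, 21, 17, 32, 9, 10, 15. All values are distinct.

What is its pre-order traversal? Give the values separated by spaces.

The last element of post-order is the root; it splits in-order into left and right subtrees.
Root 15: left subtree has 2 nodes {11, 39}, right has 7 {18, 21, 34, 10, 9, 17, 32}.
  Root 11: left subtree has 0 nodes { }, right has 1 {39}.
  Root 10: left subtree has 3 nodes {18, 21, 34}, right has 3 {9, 17, 32}.
    Root 21: left subtree has 1 node {18}, right has 1 {34}.
    Root 9: left subtree has 0 nodes { }, right has 2 {17, 32}.
      Root 32: left subtree has 1 node {17}, right has 0 { }.

15 11 39 10 21 18 34 9 32 17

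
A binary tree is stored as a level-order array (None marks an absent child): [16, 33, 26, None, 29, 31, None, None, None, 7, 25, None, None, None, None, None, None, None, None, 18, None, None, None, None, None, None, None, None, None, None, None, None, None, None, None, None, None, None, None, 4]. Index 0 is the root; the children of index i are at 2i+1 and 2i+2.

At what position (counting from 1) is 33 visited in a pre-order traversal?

Pre-order visits the node, then its left subtree, then its right subtree.
Visit 16.
At 16: go left to 33.
  Visit 33.
  At 33: no left child.
  At 33: go right to 29.
    Visit 29.
    At 29: go left to 7.
      Visit 7.
      At 7: go left to 18.
        Visit 18.
        At 18: go left to 4.
          4 is a leaf — visit 4.
        At 18: no right child.
      At 7: no right child.
    At 29: go right to 25.
      25 is a leaf — visit 25.
At 16: go right to 26.
  Visit 26.
  At 26: go left to 31.
    31 is a leaf — visit 31.
  At 26: no right child.
Full pre-order sequence: 16, 33, 29, 7, 18, 4, 25, 26, 31.

2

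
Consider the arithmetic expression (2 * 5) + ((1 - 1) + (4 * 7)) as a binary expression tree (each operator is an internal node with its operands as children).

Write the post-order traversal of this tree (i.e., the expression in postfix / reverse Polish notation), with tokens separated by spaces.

Post-order on an expression tree gives postfix notation: for each operator, emit left operand, right operand, then the operator.

2 5 * 1 1 - 4 7 * + +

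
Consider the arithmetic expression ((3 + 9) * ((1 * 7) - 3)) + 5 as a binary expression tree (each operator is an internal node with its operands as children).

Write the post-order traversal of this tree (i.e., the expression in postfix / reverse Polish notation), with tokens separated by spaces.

Post-order on an expression tree gives postfix notation: for each operator, emit left operand, right operand, then the operator.

3 9 + 1 7 * 3 - * 5 +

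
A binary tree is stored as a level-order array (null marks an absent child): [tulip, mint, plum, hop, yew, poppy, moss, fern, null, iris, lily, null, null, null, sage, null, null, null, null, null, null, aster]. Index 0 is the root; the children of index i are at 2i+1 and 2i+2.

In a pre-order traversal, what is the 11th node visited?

Pre-order visits the node, then its left subtree, then its right subtree.
Visit tulip.
At tulip: go left to mint.
  Visit mint.
  At mint: go left to hop.
    Visit hop.
    At hop: go left to fern.
      fern is a leaf — visit fern.
    At hop: no right child.
  At mint: go right to yew.
    Visit yew.
    At yew: go left to iris.
      iris is a leaf — visit iris.
    At yew: go right to lily.
      Visit lily.
      At lily: go left to aster.
        aster is a leaf — visit aster.
      At lily: no right child.
At tulip: go right to plum.
  Visit plum.
  At plum: go left to poppy.
    poppy is a leaf — visit poppy.
  At plum: go right to moss.
    Visit moss.
    At moss: no left child.
    At moss: go right to sage.
      sage is a leaf — visit sage.
Full pre-order sequence: tulip, mint, hop, fern, yew, iris, lily, aster, plum, poppy, moss, sage.

moss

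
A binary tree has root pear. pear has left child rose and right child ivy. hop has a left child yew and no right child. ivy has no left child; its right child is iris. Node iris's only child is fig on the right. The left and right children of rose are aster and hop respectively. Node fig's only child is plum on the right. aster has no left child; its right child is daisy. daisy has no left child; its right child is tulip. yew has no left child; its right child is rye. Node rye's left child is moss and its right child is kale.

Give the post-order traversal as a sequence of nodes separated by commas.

Post-order visits the left subtree, then the right subtree, then the node.
At pear: go left to rose.
  At rose: go left to aster.
    At aster: no left child.
    At aster: go right to daisy.
      At daisy: no left child.
      At daisy: go right to tulip.
        tulip is a leaf — visit tulip.
      Visit daisy.
    Visit aster.
  At rose: go right to hop.
    At hop: go left to yew.
      At yew: no left child.
      At yew: go right to rye.
        At rye: go left to moss.
          moss is a leaf — visit moss.
        At rye: go right to kale.
          kale is a leaf — visit kale.
        Visit rye.
      Visit yew.
    At hop: no right child.
    Visit hop.
  Visit rose.
At pear: go right to ivy.
  At ivy: no left child.
  At ivy: go right to iris.
    At iris: no left child.
    At iris: go right to fig.
      At fig: no left child.
      At fig: go right to plum.
        plum is a leaf — visit plum.
      Visit fig.
    Visit iris.
  Visit ivy.
Visit pear.

tulip, daisy, aster, moss, kale, rye, yew, hop, rose, plum, fig, iris, ivy, pear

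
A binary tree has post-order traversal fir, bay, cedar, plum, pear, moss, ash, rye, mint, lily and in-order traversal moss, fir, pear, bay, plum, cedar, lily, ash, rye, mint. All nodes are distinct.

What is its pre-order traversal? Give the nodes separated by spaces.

The last element of post-order is the root; it splits in-order into left and right subtrees.
Root lily: left subtree has 6 nodes {moss, fir, pear, bay, plum, cedar}, right has 3 {ash, rye, mint}.
  Root moss: left subtree has 0 nodes { }, right has 5 {fir, pear, bay, plum, cedar}.
    Root pear: left subtree has 1 node {fir}, right has 3 {bay, plum, cedar}.
      Root plum: left subtree has 1 node {bay}, right has 1 {cedar}.
  Root mint: left subtree has 2 nodes {ash, rye}, right has 0 { }.
    Root rye: left subtree has 1 node {ash}, right has 0 { }.

lily moss pear fir plum bay cedar mint rye ash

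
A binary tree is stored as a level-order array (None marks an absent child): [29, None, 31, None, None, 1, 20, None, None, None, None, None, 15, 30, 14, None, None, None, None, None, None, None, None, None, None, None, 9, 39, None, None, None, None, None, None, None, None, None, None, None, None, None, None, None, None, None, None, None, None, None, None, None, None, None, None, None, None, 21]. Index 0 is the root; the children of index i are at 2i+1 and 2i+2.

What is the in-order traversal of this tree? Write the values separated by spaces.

29 1 15 9 31 39 21 30 20 14

In-order visits the left subtree, then the node, then the right subtree.
At 29: no left child.
Visit 29.
At 29: go right to 31.
  At 31: go left to 1.
    At 1: no left child.
    Visit 1.
    At 1: go right to 15.
      At 15: no left child.
      Visit 15.
      At 15: go right to 9.
        9 is a leaf — visit 9.
  Visit 31.
  At 31: go right to 20.
    At 20: go left to 30.
      At 30: go left to 39.
        At 39: no left child.
        Visit 39.
        At 39: go right to 21.
          21 is a leaf — visit 21.
      Visit 30.
      At 30: no right child.
    Visit 20.
    At 20: go right to 14.
      14 is a leaf — visit 14.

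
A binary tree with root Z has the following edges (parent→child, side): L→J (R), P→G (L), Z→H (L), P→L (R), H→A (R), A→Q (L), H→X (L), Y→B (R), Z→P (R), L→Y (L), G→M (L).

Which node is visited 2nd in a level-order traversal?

Level-order visits nodes level by level from the root, left to right within each level.
Level 0: Z
Level 1: H, P
Level 2: X, A, G, L
Level 3: Q, M, Y, J
Level 4: B
Full level-order sequence: Z, H, P, X, A, G, L, Q, M, Y, J, B.

H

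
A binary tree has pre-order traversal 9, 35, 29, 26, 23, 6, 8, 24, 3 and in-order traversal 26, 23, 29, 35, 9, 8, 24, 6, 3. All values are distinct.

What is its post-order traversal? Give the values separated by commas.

The first element of pre-order is the root; it splits in-order into left and right subtrees.
Root 9: left subtree has 4 nodes {26, 23, 29, 35}, right has 4 {8, 24, 6, 3}.
  Root 35: left subtree has 3 nodes {26, 23, 29}, right has 0 { }.
    Root 29: left subtree has 2 nodes {26, 23}, right has 0 { }.
      Root 26: left subtree has 0 nodes { }, right has 1 {23}.
  Root 6: left subtree has 2 nodes {8, 24}, right has 1 {3}.
    Root 8: left subtree has 0 nodes { }, right has 1 {24}.

23, 26, 29, 35, 24, 8, 3, 6, 9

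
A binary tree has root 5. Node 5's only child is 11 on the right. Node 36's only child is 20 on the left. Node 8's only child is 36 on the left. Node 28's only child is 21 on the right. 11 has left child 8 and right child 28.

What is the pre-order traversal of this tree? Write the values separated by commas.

Pre-order visits the node, then its left subtree, then its right subtree.
Visit 5.
At 5: no left child.
At 5: go right to 11.
  Visit 11.
  At 11: go left to 8.
    Visit 8.
    At 8: go left to 36.
      Visit 36.
      At 36: go left to 20.
        20 is a leaf — visit 20.
      At 36: no right child.
    At 8: no right child.
  At 11: go right to 28.
    Visit 28.
    At 28: no left child.
    At 28: go right to 21.
      21 is a leaf — visit 21.

5, 11, 8, 36, 20, 28, 21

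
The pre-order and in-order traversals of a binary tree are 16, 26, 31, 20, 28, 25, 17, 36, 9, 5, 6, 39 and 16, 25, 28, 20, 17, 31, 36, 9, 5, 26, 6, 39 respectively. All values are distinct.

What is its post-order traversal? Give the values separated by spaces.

The first element of pre-order is the root; it splits in-order into left and right subtrees.
Root 16: left subtree has 0 nodes { }, right has 11 {25, 28, 20, 17, 31, 36, 9, 5, 26, 6, 39}.
  Root 26: left subtree has 8 nodes {25, 28, 20, 17, 31, 36, 9, 5}, right has 2 {6, 39}.
    Root 31: left subtree has 4 nodes {25, 28, 20, 17}, right has 3 {36, 9, 5}.
      Root 20: left subtree has 2 nodes {25, 28}, right has 1 {17}.
        Root 28: left subtree has 1 node {25}, right has 0 { }.
      Root 36: left subtree has 0 nodes { }, right has 2 {9, 5}.
        Root 9: left subtree has 0 nodes { }, right has 1 {5}.
    Root 6: left subtree has 0 nodes { }, right has 1 {39}.

25 28 17 20 5 9 36 31 39 6 26 16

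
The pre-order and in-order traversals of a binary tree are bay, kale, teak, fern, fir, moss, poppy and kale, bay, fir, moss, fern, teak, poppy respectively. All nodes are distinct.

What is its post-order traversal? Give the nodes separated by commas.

kale, moss, fir, fern, poppy, teak, bay

The first element of pre-order is the root; it splits in-order into left and right subtrees.
Root bay: left subtree has 1 node {kale}, right has 5 {fir, moss, fern, teak, poppy}.
  Root teak: left subtree has 3 nodes {fir, moss, fern}, right has 1 {poppy}.
    Root fern: left subtree has 2 nodes {fir, moss}, right has 0 { }.
      Root fir: left subtree has 0 nodes { }, right has 1 {moss}.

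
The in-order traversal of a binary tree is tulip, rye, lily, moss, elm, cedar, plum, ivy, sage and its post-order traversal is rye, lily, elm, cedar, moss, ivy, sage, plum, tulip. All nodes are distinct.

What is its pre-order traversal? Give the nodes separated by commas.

tulip, plum, moss, lily, rye, cedar, elm, sage, ivy

The last element of post-order is the root; it splits in-order into left and right subtrees.
Root tulip: left subtree has 0 nodes { }, right has 8 {rye, lily, moss, elm, cedar, plum, ivy, sage}.
  Root plum: left subtree has 5 nodes {rye, lily, moss, elm, cedar}, right has 2 {ivy, sage}.
    Root moss: left subtree has 2 nodes {rye, lily}, right has 2 {elm, cedar}.
      Root lily: left subtree has 1 node {rye}, right has 0 { }.
      Root cedar: left subtree has 1 node {elm}, right has 0 { }.
    Root sage: left subtree has 1 node {ivy}, right has 0 { }.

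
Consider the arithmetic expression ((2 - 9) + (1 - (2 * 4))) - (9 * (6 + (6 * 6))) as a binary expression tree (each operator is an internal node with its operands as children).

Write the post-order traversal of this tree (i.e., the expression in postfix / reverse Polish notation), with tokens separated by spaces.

2 9 - 1 2 4 * - + 9 6 6 6 * + * -

Post-order on an expression tree gives postfix notation: for each operator, emit left operand, right operand, then the operator.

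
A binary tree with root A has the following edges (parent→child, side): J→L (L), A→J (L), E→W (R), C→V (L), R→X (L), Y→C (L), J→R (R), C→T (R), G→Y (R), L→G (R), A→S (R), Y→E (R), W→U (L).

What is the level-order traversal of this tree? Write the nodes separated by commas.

Level-order visits nodes level by level from the root, left to right within each level.
Level 0: A
Level 1: J, S
Level 2: L, R
Level 3: G, X
Level 4: Y
Level 5: C, E
Level 6: V, T, W
Level 7: U

A, J, S, L, R, G, X, Y, C, E, V, T, W, U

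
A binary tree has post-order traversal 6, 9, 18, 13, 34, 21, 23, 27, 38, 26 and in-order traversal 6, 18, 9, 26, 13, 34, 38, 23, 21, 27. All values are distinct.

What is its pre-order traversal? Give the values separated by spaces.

26 18 6 9 38 34 13 27 23 21

The last element of post-order is the root; it splits in-order into left and right subtrees.
Root 26: left subtree has 3 nodes {6, 18, 9}, right has 6 {13, 34, 38, 23, 21, 27}.
  Root 18: left subtree has 1 node {6}, right has 1 {9}.
  Root 38: left subtree has 2 nodes {13, 34}, right has 3 {23, 21, 27}.
    Root 34: left subtree has 1 node {13}, right has 0 { }.
    Root 27: left subtree has 2 nodes {23, 21}, right has 0 { }.
      Root 23: left subtree has 0 nodes { }, right has 1 {21}.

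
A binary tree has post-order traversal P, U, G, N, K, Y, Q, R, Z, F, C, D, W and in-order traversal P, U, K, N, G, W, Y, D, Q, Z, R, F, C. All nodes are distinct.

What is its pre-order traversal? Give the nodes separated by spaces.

The last element of post-order is the root; it splits in-order into left and right subtrees.
Root W: left subtree has 5 nodes {P, U, K, N, G}, right has 7 {Y, D, Q, Z, R, F, C}.
  Root K: left subtree has 2 nodes {P, U}, right has 2 {N, G}.
    Root U: left subtree has 1 node {P}, right has 0 { }.
    Root N: left subtree has 0 nodes { }, right has 1 {G}.
  Root D: left subtree has 1 node {Y}, right has 5 {Q, Z, R, F, C}.
    Root C: left subtree has 4 nodes {Q, Z, R, F}, right has 0 { }.
      Root F: left subtree has 3 nodes {Q, Z, R}, right has 0 { }.
        Root Z: left subtree has 1 node {Q}, right has 1 {R}.

W K U P N G D Y C F Z Q R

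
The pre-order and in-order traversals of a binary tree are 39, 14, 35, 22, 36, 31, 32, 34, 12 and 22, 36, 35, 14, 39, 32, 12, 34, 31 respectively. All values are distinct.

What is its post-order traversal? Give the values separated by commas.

36, 22, 35, 14, 12, 34, 32, 31, 39

The first element of pre-order is the root; it splits in-order into left and right subtrees.
Root 39: left subtree has 4 nodes {22, 36, 35, 14}, right has 4 {32, 12, 34, 31}.
  Root 14: left subtree has 3 nodes {22, 36, 35}, right has 0 { }.
    Root 35: left subtree has 2 nodes {22, 36}, right has 0 { }.
      Root 22: left subtree has 0 nodes { }, right has 1 {36}.
  Root 31: left subtree has 3 nodes {32, 12, 34}, right has 0 { }.
    Root 32: left subtree has 0 nodes { }, right has 2 {12, 34}.
      Root 34: left subtree has 1 node {12}, right has 0 { }.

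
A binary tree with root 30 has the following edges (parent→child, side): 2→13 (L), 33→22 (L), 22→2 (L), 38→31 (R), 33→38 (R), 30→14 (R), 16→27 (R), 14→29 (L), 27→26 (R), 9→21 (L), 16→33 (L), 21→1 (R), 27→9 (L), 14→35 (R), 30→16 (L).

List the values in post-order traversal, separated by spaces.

13 2 22 31 38 33 1 21 9 26 27 16 29 35 14 30

Post-order visits the left subtree, then the right subtree, then the node.
At 30: go left to 16.
  At 16: go left to 33.
    At 33: go left to 22.
      At 22: go left to 2.
        At 2: go left to 13.
          13 is a leaf — visit 13.
        At 2: no right child.
        Visit 2.
      At 22: no right child.
      Visit 22.
    At 33: go right to 38.
      At 38: no left child.
      At 38: go right to 31.
        31 is a leaf — visit 31.
      Visit 38.
    Visit 33.
  At 16: go right to 27.
    At 27: go left to 9.
      At 9: go left to 21.
        At 21: no left child.
        At 21: go right to 1.
          1 is a leaf — visit 1.
        Visit 21.
      At 9: no right child.
      Visit 9.
    At 27: go right to 26.
      26 is a leaf — visit 26.
    Visit 27.
  Visit 16.
At 30: go right to 14.
  At 14: go left to 29.
    29 is a leaf — visit 29.
  At 14: go right to 35.
    35 is a leaf — visit 35.
  Visit 14.
Visit 30.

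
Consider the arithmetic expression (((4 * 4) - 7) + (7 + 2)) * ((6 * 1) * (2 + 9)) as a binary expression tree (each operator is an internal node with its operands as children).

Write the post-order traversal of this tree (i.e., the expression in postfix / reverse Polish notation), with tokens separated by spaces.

4 4 * 7 - 7 2 + + 6 1 * 2 9 + * *

Post-order on an expression tree gives postfix notation: for each operator, emit left operand, right operand, then the operator.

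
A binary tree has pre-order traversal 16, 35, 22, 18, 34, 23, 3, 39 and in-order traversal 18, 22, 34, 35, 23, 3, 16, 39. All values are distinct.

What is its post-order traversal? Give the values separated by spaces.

18 34 22 3 23 35 39 16

The first element of pre-order is the root; it splits in-order into left and right subtrees.
Root 16: left subtree has 6 nodes {18, 22, 34, 35, 23, 3}, right has 1 {39}.
  Root 35: left subtree has 3 nodes {18, 22, 34}, right has 2 {23, 3}.
    Root 22: left subtree has 1 node {18}, right has 1 {34}.
    Root 23: left subtree has 0 nodes { }, right has 1 {3}.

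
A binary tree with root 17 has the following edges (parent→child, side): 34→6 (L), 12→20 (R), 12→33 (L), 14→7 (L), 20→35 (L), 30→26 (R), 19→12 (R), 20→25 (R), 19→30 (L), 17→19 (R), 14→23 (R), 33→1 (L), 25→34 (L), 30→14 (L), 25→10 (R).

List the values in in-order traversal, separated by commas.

In-order visits the left subtree, then the node, then the right subtree.
At 17: no left child.
Visit 17.
At 17: go right to 19.
  At 19: go left to 30.
    At 30: go left to 14.
      At 14: go left to 7.
        7 is a leaf — visit 7.
      Visit 14.
      At 14: go right to 23.
        23 is a leaf — visit 23.
    Visit 30.
    At 30: go right to 26.
      26 is a leaf — visit 26.
  Visit 19.
  At 19: go right to 12.
    At 12: go left to 33.
      At 33: go left to 1.
        1 is a leaf — visit 1.
      Visit 33.
      At 33: no right child.
    Visit 12.
    At 12: go right to 20.
      At 20: go left to 35.
        35 is a leaf — visit 35.
      Visit 20.
      At 20: go right to 25.
        At 25: go left to 34.
          At 34: go left to 6.
            6 is a leaf — visit 6.
          Visit 34.
          At 34: no right child.
        Visit 25.
        At 25: go right to 10.
          10 is a leaf — visit 10.

17, 7, 14, 23, 30, 26, 19, 1, 33, 12, 35, 20, 6, 34, 25, 10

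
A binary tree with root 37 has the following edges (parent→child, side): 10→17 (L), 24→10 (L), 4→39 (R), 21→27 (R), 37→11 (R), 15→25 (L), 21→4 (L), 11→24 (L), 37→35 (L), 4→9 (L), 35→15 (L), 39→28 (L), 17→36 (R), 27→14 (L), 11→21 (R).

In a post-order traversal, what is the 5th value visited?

17

Post-order visits the left subtree, then the right subtree, then the node.
At 37: go left to 35.
  At 35: go left to 15.
    At 15: go left to 25.
      25 is a leaf — visit 25.
    At 15: no right child.
    Visit 15.
  At 35: no right child.
  Visit 35.
At 37: go right to 11.
  At 11: go left to 24.
    At 24: go left to 10.
      At 10: go left to 17.
        At 17: no left child.
        At 17: go right to 36.
          36 is a leaf — visit 36.
        Visit 17.
      At 10: no right child.
      Visit 10.
    At 24: no right child.
    Visit 24.
  At 11: go right to 21.
    At 21: go left to 4.
      At 4: go left to 9.
        9 is a leaf — visit 9.
      At 4: go right to 39.
        At 39: go left to 28.
          28 is a leaf — visit 28.
        At 39: no right child.
        Visit 39.
      Visit 4.
    At 21: go right to 27.
      At 27: go left to 14.
        14 is a leaf — visit 14.
      At 27: no right child.
      Visit 27.
    Visit 21.
  Visit 11.
Visit 37.
Full post-order sequence: 25, 15, 35, 36, 17, 10, 24, 9, 28, 39, 4, 14, 27, 21, 11, 37.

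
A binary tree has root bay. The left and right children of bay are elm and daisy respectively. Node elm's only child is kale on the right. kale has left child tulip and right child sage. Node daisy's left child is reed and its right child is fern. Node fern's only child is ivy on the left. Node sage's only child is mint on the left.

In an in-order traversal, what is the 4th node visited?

mint

In-order visits the left subtree, then the node, then the right subtree.
At bay: go left to elm.
  At elm: no left child.
  Visit elm.
  At elm: go right to kale.
    At kale: go left to tulip.
      tulip is a leaf — visit tulip.
    Visit kale.
    At kale: go right to sage.
      At sage: go left to mint.
        mint is a leaf — visit mint.
      Visit sage.
      At sage: no right child.
Visit bay.
At bay: go right to daisy.
  At daisy: go left to reed.
    reed is a leaf — visit reed.
  Visit daisy.
  At daisy: go right to fern.
    At fern: go left to ivy.
      ivy is a leaf — visit ivy.
    Visit fern.
    At fern: no right child.
Full in-order sequence: elm, tulip, kale, mint, sage, bay, reed, daisy, ivy, fern.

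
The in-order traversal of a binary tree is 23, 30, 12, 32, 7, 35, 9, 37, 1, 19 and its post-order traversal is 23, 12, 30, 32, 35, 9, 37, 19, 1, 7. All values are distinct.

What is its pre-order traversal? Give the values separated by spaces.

The last element of post-order is the root; it splits in-order into left and right subtrees.
Root 7: left subtree has 4 nodes {23, 30, 12, 32}, right has 5 {35, 9, 37, 1, 19}.
  Root 32: left subtree has 3 nodes {23, 30, 12}, right has 0 { }.
    Root 30: left subtree has 1 node {23}, right has 1 {12}.
  Root 1: left subtree has 3 nodes {35, 9, 37}, right has 1 {19}.
    Root 37: left subtree has 2 nodes {35, 9}, right has 0 { }.
      Root 9: left subtree has 1 node {35}, right has 0 { }.

7 32 30 23 12 1 37 9 35 19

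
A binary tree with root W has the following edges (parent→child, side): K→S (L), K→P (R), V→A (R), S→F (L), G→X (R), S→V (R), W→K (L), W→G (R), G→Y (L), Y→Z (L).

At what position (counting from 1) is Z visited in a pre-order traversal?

10

Pre-order visits the node, then its left subtree, then its right subtree.
Visit W.
At W: go left to K.
  Visit K.
  At K: go left to S.
    Visit S.
    At S: go left to F.
      F is a leaf — visit F.
    At S: go right to V.
      Visit V.
      At V: no left child.
      At V: go right to A.
        A is a leaf — visit A.
  At K: go right to P.
    P is a leaf — visit P.
At W: go right to G.
  Visit G.
  At G: go left to Y.
    Visit Y.
    At Y: go left to Z.
      Z is a leaf — visit Z.
    At Y: no right child.
  At G: go right to X.
    X is a leaf — visit X.
Full pre-order sequence: W, K, S, F, V, A, P, G, Y, Z, X.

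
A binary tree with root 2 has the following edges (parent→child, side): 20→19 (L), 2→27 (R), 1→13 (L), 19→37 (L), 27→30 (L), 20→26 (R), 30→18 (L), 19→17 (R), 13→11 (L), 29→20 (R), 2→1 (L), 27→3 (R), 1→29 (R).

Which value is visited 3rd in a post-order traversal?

37

Post-order visits the left subtree, then the right subtree, then the node.
At 2: go left to 1.
  At 1: go left to 13.
    At 13: go left to 11.
      11 is a leaf — visit 11.
    At 13: no right child.
    Visit 13.
  At 1: go right to 29.
    At 29: no left child.
    At 29: go right to 20.
      At 20: go left to 19.
        At 19: go left to 37.
          37 is a leaf — visit 37.
        At 19: go right to 17.
          17 is a leaf — visit 17.
        Visit 19.
      At 20: go right to 26.
        26 is a leaf — visit 26.
      Visit 20.
    Visit 29.
  Visit 1.
At 2: go right to 27.
  At 27: go left to 30.
    At 30: go left to 18.
      18 is a leaf — visit 18.
    At 30: no right child.
    Visit 30.
  At 27: go right to 3.
    3 is a leaf — visit 3.
  Visit 27.
Visit 2.
Full post-order sequence: 11, 13, 37, 17, 19, 26, 20, 29, 1, 18, 30, 3, 27, 2.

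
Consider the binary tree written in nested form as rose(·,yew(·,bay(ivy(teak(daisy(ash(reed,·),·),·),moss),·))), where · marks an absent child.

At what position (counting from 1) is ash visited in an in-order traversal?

In-order visits the left subtree, then the node, then the right subtree.
At rose: no left child.
Visit rose.
At rose: go right to yew.
  At yew: no left child.
  Visit yew.
  At yew: go right to bay.
    At bay: go left to ivy.
      At ivy: go left to teak.
        At teak: go left to daisy.
          At daisy: go left to ash.
            At ash: go left to reed.
              reed is a leaf — visit reed.
            Visit ash.
            At ash: no right child.
          Visit daisy.
          At daisy: no right child.
        Visit teak.
        At teak: no right child.
      Visit ivy.
      At ivy: go right to moss.
        moss is a leaf — visit moss.
    Visit bay.
    At bay: no right child.
Full in-order sequence: rose, yew, reed, ash, daisy, teak, ivy, moss, bay.

4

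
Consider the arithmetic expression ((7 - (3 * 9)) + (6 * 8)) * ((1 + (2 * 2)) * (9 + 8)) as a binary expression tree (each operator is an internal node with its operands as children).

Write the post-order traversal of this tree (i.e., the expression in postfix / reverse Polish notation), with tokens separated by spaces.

Post-order on an expression tree gives postfix notation: for each operator, emit left operand, right operand, then the operator.

7 3 9 * - 6 8 * + 1 2 2 * + 9 8 + * *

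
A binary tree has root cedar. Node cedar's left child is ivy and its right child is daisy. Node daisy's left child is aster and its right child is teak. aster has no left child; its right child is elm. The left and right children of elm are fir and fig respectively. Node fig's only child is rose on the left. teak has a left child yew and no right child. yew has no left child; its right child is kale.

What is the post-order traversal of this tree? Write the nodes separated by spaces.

Post-order visits the left subtree, then the right subtree, then the node.
At cedar: go left to ivy.
  ivy is a leaf — visit ivy.
At cedar: go right to daisy.
  At daisy: go left to aster.
    At aster: no left child.
    At aster: go right to elm.
      At elm: go left to fir.
        fir is a leaf — visit fir.
      At elm: go right to fig.
        At fig: go left to rose.
          rose is a leaf — visit rose.
        At fig: no right child.
        Visit fig.
      Visit elm.
    Visit aster.
  At daisy: go right to teak.
    At teak: go left to yew.
      At yew: no left child.
      At yew: go right to kale.
        kale is a leaf — visit kale.
      Visit yew.
    At teak: no right child.
    Visit teak.
  Visit daisy.
Visit cedar.

ivy fir rose fig elm aster kale yew teak daisy cedar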